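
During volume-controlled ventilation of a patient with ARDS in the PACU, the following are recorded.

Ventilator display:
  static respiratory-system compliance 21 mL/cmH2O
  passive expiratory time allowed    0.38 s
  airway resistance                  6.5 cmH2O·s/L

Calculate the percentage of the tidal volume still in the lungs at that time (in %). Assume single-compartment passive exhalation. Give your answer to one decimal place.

6.2

τ = R × C = 6.5 × 21 mL/cmH2O = 6.5 × 0.021 L/cmH2O = 0.1365 s.
Passive exhalation: V(t)/V₀ = e^(−t/τ) = e^(−0.38/0.1365) = 0.0618.
Fraction remaining = 0.0618 → 6.18%.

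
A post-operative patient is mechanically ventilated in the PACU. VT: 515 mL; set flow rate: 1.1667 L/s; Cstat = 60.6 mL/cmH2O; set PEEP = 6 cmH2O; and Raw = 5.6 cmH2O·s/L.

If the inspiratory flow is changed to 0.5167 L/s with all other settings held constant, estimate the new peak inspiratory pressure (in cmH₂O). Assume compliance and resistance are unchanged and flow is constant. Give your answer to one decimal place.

PIP = Vt/C + R·V̇ + PEEP (constant-flow equation of motion).
Only the resistive term changes: ΔPIP = R × ΔV̇ = 5.6 × (0.5167 − 1.1667) = 5.6 × -0.65 = -3.64 cmH2O.
Original PIP = 515/60.6 + 5.6×1.1667 + 6 = 21.032 cmH2O; new PIP = 21.032 + (-3.64) = 17.392 cmH2O.

17.4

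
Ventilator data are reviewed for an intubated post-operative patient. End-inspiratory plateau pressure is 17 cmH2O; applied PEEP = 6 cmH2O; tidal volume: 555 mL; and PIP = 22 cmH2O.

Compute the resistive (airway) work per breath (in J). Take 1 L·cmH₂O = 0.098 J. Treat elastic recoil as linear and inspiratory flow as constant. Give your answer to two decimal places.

With constant inspiratory flow the resistive pressure is constant at PIP − Pplat = 22 − 17 = 5.0 cmH2O, so resistive work = 5.0 × 0.555 = 2.775 L·cmH2O.
× 0.098 J/(L·cmH2O) → 0.272 J.

0.27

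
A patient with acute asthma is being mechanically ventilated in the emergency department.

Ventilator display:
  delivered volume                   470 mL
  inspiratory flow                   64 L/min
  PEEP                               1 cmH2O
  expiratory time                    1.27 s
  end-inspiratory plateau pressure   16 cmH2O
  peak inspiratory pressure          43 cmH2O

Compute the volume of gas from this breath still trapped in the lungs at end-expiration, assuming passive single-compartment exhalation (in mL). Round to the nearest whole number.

Flow: 64 L/min ÷ 60 = 1.0667 L/s.
R = (PIP − Pplat)/V̇ = (43 − 16) / 1.0667 = 27.0/1.0667 = 25.312 cmH2O·s/L.
C = Vt/(Pplat − PEEP) = 470.0 / (16 − 1) = 470.0/15.0 = 31.333 mL/cmH2O.
τ = R × C = 25.312 × 0.03133 L/cmH2O = 0.793 s.
Fraction remaining = e^(−Te/τ) = e^(−1.27/0.793) = 0.2016.
Trapped volume = 470.0 × 0.2016 = 94.752 mL.

95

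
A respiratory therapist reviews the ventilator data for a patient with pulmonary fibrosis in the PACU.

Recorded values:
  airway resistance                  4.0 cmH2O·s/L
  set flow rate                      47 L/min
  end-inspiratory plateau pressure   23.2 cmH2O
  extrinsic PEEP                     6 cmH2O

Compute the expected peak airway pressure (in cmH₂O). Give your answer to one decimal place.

Flow: 47 L/min ÷ 60 = 0.7833 L/s.
PIP = Pplat + Raw × flow = 23.2 + 4.0 × 0.7833 = 23.2 + 3.133 = 26.333 cmH2O.

26.3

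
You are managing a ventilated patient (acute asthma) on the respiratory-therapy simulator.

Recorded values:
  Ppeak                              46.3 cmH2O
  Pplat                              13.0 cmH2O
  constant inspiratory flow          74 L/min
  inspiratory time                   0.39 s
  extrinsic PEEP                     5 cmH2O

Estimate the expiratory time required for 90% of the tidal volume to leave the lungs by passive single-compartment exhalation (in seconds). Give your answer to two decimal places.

Flow: 74 L/min ÷ 60 = 1.2333 L/s.
Vt = flow × Ti = 1.2333 L/s × 0.39 s × 1000 mL/L = 480.99 mL.
R = (PIP − Pplat)/V̇ = (46.3 − 13.0) / 1.2333 = 33.3/1.2333 = 27.001 cmH2O·s/L.
C = Vt/(Pplat − PEEP) = 480.99 / (13.0 − 5) = 480.99/8.0 = 60.124 mL/cmH2O.
τ = R × C = 27.001 × 0.06012 L/cmH2O = 1.623 s.
t = −τ·ln(1 − 0.90) = −1.623·ln(0.1) = 3.737 s.

3.74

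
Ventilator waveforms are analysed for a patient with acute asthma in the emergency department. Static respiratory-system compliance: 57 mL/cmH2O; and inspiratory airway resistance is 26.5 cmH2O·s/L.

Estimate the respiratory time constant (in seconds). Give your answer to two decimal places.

τ = R × C = 26.5 × 57 mL/cmH2O = 26.5 × 0.057 L/cmH2O = 1.511 s.

1.51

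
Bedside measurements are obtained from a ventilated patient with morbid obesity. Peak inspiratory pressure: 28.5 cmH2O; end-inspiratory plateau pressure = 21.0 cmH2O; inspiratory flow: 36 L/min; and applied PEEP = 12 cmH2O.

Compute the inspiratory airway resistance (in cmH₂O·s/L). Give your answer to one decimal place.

12.5

Flow: 36 L/min ÷ 60 = 0.6 L/s.
Raw = (PIP − Pplat) / flow = (28.5 − 21.0) / 0.6 = 7.5 / 0.6 = 12.5 cmH2O·s/L.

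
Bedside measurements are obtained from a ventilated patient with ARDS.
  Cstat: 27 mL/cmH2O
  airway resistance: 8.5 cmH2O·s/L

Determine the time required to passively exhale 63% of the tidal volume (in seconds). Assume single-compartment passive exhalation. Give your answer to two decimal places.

0.23

τ = R × C = 8.5 × 27 mL/cmH2O = 8.5 × 0.027 L/cmH2O = 0.2295 s.
Exhaled fraction f = 1 − e^(−t/τ) → t = −τ·ln(1 − f) = −0.2295·ln(0.37) = 0.2282 s.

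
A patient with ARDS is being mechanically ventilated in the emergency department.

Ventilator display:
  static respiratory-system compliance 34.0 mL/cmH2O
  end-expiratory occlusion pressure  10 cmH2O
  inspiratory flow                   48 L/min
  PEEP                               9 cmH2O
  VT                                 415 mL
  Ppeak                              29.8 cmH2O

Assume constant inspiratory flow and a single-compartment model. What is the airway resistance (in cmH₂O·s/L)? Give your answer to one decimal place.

9.5

Flow: 48 L/min ÷ 60 = 0.8 L/s.
Total PEEP = 10 cmH2O (set 9 + intrinsic 1); this is the baseline alveolar pressure.
Equation of motion (constant flow): PIP = Vt/C + R·V̇ + PEEP.
R·V̇ = PIP − Vt/C − PEEP = 29.8 − 415/34.0 − 10 = 29.8 − 12.206 − 10 = 7.594 cmH2O.
R = 7.594 / 0.8 = 9.493 cmH2O·s/L.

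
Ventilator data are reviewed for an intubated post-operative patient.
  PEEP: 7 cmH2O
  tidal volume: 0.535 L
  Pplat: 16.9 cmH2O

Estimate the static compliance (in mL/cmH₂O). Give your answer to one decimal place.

54.0

Cstat = Vt / (Pplat − PEEP) = 535 / (16.9 − 7) = 535 / 9.9 = 54.04 mL/cmH2O.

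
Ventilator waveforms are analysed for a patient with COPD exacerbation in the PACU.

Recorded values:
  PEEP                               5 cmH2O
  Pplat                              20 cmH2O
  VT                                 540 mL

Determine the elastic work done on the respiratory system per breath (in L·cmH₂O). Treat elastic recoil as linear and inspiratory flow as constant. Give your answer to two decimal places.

4.05

Elastic work ≈ ½ × (Pplat − PEEP) × Vt = 0.5 × (20 − 5) × 0.540 L = 0.5 × 15.0 × 0.540 = 4.05 L·cmH2O.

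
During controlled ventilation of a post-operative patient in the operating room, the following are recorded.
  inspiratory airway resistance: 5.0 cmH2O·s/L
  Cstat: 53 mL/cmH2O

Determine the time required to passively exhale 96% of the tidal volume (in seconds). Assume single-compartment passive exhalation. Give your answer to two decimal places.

0.85

τ = R × C = 5.0 × 53 mL/cmH2O = 5.0 × 0.053 L/cmH2O = 0.265 s.
Exhaled fraction f = 1 − e^(−t/τ) → t = −τ·ln(1 − f) = −0.265·ln(0.04) = 0.853 s.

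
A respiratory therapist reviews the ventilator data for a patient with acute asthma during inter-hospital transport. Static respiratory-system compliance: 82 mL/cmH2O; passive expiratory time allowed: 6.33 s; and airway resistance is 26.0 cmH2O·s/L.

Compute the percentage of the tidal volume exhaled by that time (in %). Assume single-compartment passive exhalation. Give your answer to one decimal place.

τ = R × C = 26.0 × 82 mL/cmH2O = 26.0 × 0.082 L/cmH2O = 2.132 s.
Passive exhalation: V(t)/V₀ = e^(−t/τ) = e^(−6.33/2.132) = 0.05135.
Fraction exhaled = 1 − 0.05135 = 0.9487 → 94.87%.

94.9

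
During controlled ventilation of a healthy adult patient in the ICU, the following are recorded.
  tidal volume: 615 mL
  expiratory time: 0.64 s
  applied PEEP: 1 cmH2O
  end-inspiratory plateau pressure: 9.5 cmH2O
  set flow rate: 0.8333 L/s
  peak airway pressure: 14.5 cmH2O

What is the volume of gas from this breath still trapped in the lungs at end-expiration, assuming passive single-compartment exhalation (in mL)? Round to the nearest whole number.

141

R = (PIP − Pplat)/V̇ = (14.5 − 9.5) / 0.8333 = 5.0/0.8333 = 6.0 cmH2O·s/L.
C = Vt/(Pplat − PEEP) = 615.0 / (9.5 − 1) = 615.0/8.5 = 72.353 mL/cmH2O.
τ = R × C = 6.0 × 0.07235 L/cmH2O = 0.4341 s.
Fraction remaining = e^(−Te/τ) = e^(−0.64/0.4341) = 0.2289.
Trapped volume = 615.0 × 0.2289 = 140.77 mL.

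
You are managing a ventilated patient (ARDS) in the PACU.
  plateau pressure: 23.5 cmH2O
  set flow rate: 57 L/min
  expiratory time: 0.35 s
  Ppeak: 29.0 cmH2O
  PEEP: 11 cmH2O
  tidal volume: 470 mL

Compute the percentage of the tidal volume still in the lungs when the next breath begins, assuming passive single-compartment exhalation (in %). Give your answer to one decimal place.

20.0

Flow: 57 L/min ÷ 60 = 0.95 L/s.
R = (PIP − Pplat)/V̇ = (29.0 − 23.5) / 0.95 = 5.5/0.95 = 5.789 cmH2O·s/L.
C = Vt/(Pplat − PEEP) = 470.0 / (23.5 − 11) = 470.0/12.5 = 37.6 mL/cmH2O.
τ = R × C = 5.789 × 0.0376 L/cmH2O = 0.2177 s.
Fraction remaining at end-expiration = e^(−Te/τ) = e^(−0.35/0.2177) = 0.2003 → 20.03%.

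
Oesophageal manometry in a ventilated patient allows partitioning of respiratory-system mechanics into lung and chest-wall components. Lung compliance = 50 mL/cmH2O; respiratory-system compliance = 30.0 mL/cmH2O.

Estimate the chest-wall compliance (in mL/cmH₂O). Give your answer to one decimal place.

75.0

1/Ccw = 1/Crs − 1/CL.
1/Ccw = 1/30.0 − 1/50 = 0.01333.
Ccw = 75.019 mL/cmH2O.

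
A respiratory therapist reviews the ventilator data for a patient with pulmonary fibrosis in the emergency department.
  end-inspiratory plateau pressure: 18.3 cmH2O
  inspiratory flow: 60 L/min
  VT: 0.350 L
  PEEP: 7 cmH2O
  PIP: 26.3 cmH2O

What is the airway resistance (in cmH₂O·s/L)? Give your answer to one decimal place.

Flow: 60 L/min ÷ 60 = 1 L/s.
Raw = (PIP − Pplat) / flow = (26.3 − 18.3) / 1 = 8.0 / 1 = 8.0 cmH2O·s/L.

8.0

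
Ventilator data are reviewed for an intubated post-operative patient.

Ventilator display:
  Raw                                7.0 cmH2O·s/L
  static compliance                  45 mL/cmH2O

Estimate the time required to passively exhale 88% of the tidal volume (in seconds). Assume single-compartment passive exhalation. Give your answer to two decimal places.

0.67

τ = R × C = 7.0 × 45 mL/cmH2O = 7.0 × 0.045 L/cmH2O = 0.315 s.
Exhaled fraction f = 1 − e^(−t/τ) → t = −τ·ln(1 − f) = −0.315·ln(0.12) = 0.6679 s.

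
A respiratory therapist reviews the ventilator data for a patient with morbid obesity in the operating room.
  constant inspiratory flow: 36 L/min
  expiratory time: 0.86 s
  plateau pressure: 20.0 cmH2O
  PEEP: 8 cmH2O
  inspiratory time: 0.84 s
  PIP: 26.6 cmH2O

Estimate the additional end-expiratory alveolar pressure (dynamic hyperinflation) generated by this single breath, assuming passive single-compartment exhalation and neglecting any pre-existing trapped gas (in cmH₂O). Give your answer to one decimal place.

1.9

Flow: 36 L/min ÷ 60 = 0.6 L/s.
Vt = flow × Ti = 0.6 L/s × 0.84 s × 1000 mL/L = 504.0 mL.
R = (PIP − Pplat)/V̇ = (26.6 − 20.0) / 0.6 = 6.6/0.6 = 11.0 cmH2O·s/L.
C = Vt/(Pplat − PEEP) = 504.0 / (20.0 − 8) = 504.0/12.0 = 42.0 mL/cmH2O.
τ = R × C = 11.0 × 0.042 L/cmH2O = 0.462 s.
Fraction remaining = e^(−Te/τ) = e^(−0.86/0.462) = 0.1554; trapped volume = 504.0 × 0.1554 = 78.322 mL.
Additional alveolar pressure from trapping ≈ V_trapped / C = 78.322 / 42.0 = 1.865 cmH2O.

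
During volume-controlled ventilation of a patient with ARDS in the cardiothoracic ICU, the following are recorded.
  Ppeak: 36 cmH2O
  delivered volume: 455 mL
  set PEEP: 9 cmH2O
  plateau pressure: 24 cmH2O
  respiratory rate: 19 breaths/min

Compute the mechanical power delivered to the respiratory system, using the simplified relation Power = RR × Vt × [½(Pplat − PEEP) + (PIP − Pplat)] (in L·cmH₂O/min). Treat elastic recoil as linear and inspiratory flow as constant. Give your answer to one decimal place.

Per-breath work = Vt × [½(Pplat−PEEP) + (PIP−Pplat)] = 0.455 × [0.5×15.0 + 12.0] = 0.455 × 19.5 = 8.873 L·cmH2O.
Power = 19 × 8.873 = 168.59 L·cmH2O/min.

168.6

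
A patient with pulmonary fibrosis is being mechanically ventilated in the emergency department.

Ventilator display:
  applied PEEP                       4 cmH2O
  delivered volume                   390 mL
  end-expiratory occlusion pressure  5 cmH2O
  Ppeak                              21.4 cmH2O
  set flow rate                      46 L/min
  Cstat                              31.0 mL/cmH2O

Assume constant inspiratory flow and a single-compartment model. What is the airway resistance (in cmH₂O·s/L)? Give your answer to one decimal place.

5.0

Flow: 46 L/min ÷ 60 = 0.7667 L/s.
Total PEEP = 5 cmH2O (set 4 + intrinsic 1); this is the baseline alveolar pressure.
Equation of motion (constant flow): PIP = Vt/C + R·V̇ + PEEP.
R·V̇ = PIP − Vt/C − PEEP = 21.4 − 390/31.0 − 5 = 21.4 − 12.581 − 5 = 3.819 cmH2O.
R = 3.819 / 0.7667 = 4.981 cmH2O·s/L.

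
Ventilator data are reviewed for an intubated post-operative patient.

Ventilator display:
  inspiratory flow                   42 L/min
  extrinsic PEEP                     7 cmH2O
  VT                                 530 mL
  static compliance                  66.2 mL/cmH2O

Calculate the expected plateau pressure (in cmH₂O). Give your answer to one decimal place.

15.0

Pplat = PEEP + Vt / Cstat = 7 + 530 / 66.2 = 7 + 8.006 = 15.006 cmH2O.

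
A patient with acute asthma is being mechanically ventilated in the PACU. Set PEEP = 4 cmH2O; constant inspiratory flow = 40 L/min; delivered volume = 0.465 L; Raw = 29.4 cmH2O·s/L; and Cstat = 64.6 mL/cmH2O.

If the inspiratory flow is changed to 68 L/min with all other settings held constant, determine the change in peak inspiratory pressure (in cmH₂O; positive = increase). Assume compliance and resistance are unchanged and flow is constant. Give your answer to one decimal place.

Flow: 40 L/min ÷ 60 = 0.6667 L/s.
New flow: 68 L/min ÷ 60 = 1.1333 L/s.
PIP = Vt/C + R·V̇ + PEEP (constant-flow equation of motion).
Only the resistive term changes: ΔPIP = R × ΔV̇ = 29.4 × (1.1333 − 0.6667) = 29.4 × 0.4666 = 13.718 cmH2O.

13.7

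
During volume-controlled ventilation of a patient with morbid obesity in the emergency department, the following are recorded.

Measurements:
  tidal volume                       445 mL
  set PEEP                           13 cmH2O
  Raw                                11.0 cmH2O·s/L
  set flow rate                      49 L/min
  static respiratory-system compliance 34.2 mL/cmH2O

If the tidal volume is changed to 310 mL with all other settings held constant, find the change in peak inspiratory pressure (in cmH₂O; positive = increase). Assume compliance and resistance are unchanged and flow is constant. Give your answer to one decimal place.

-3.9

PIP = Vt/C + R·V̇ + PEEP (constant-flow equation of motion).
Only the elastic term changes: ΔPIP = ΔVt / C = (310 − 445) / 34.2 = -3.947 cmH2O.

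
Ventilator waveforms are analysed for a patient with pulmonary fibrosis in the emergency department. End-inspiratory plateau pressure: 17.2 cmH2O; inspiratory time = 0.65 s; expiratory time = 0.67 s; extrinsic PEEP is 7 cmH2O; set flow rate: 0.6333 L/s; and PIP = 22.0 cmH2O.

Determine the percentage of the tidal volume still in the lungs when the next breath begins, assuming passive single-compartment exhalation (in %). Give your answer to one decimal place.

Vt = flow × Ti = 0.6333 L/s × 0.65 s × 1000 mL/L = 411.65 mL.
R = (PIP − Pplat)/V̇ = (22.0 − 17.2) / 0.6333 = 4.8/0.6333 = 7.579 cmH2O·s/L.
C = Vt/(Pplat − PEEP) = 411.65 / (17.2 − 7) = 411.65/10.2 = 40.358 mL/cmH2O.
τ = R × C = 7.579 × 0.04036 L/cmH2O = 0.3059 s.
Fraction remaining at end-expiration = e^(−Te/τ) = e^(−0.67/0.3059) = 0.1119 → 11.19%.

11.2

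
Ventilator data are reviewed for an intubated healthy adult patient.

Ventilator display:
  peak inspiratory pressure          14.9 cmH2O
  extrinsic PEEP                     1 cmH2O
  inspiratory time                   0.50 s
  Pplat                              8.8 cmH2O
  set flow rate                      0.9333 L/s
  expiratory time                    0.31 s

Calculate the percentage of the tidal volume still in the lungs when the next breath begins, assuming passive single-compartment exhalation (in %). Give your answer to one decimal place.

Vt = flow × Ti = 0.9333 L/s × 0.50 s × 1000 mL/L = 466.65 mL.
R = (PIP − Pplat)/V̇ = (14.9 − 8.8) / 0.9333 = 6.1/0.9333 = 6.536 cmH2O·s/L.
C = Vt/(Pplat − PEEP) = 466.65 / (8.8 − 1) = 466.65/7.8 = 59.827 mL/cmH2O.
τ = R × C = 6.536 × 0.05983 L/cmH2O = 0.391 s.
Fraction remaining at end-expiration = e^(−Te/τ) = e^(−0.31/0.391) = 0.4526 → 45.26%.

45.3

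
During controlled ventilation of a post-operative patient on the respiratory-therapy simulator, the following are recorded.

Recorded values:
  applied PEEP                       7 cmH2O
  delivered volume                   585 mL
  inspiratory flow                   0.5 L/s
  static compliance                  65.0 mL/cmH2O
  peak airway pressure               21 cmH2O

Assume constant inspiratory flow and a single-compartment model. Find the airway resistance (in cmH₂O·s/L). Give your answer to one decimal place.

Equation of motion (constant flow): PIP = Vt/C + R·V̇ + PEEP.
R·V̇ = PIP − Vt/C − PEEP = 21 − 585/65.0 − 7 = 21 − 9.0 − 7 = 5.0 cmH2O.
R = 5.0 / 0.5 = 10.0 cmH2O·s/L.

10.0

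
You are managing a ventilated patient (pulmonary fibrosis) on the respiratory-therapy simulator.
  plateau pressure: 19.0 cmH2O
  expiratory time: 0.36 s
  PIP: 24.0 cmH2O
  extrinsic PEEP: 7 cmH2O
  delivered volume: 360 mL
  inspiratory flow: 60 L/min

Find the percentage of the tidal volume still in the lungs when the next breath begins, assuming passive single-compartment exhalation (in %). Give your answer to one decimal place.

9.1

Flow: 60 L/min ÷ 60 = 1 L/s.
R = (PIP − Pplat)/V̇ = (24.0 − 19.0) / 1 = 5.0/1 = 5.0 cmH2O·s/L.
C = Vt/(Pplat − PEEP) = 360.0 / (19.0 − 7) = 360.0/12.0 = 30.0 mL/cmH2O.
τ = R × C = 5.0 × 0.03 L/cmH2O = 0.15 s.
Fraction remaining at end-expiration = e^(−Te/τ) = e^(−0.36/0.15) = 0.09072 → 9.072%.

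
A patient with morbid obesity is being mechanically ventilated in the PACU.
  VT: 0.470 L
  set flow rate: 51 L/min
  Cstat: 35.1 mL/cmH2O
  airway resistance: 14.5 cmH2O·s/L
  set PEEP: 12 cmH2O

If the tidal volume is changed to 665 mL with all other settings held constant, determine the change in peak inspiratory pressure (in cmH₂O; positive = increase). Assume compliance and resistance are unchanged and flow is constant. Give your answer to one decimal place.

PIP = Vt/C + R·V̇ + PEEP (constant-flow equation of motion).
Only the elastic term changes: ΔPIP = ΔVt / C = (665 − 470) / 35.1 = 5.556 cmH2O.

5.6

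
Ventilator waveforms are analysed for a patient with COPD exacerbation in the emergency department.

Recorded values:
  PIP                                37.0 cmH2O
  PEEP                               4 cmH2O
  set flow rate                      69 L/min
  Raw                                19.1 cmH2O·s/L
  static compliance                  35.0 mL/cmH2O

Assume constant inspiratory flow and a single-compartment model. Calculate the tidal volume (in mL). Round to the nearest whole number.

Flow: 69 L/min ÷ 60 = 1.15 L/s.
Equation of motion (constant flow): PIP = Vt/C + R·V̇ + PEEP.
Vt/C = PIP − R·V̇ − PEEP = 37.0 − 21.965 − 4 = 11.035 cmH2O.
Vt = C × 11.035 = 35.0 × 11.035 = 386.23 mL.

386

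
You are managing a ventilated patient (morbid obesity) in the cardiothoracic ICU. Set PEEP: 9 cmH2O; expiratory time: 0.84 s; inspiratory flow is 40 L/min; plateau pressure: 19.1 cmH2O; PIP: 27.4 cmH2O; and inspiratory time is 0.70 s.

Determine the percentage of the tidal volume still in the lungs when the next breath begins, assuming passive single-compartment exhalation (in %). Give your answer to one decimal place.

Flow: 40 L/min ÷ 60 = 0.6667 L/s.
Vt = flow × Ti = 0.6667 L/s × 0.70 s × 1000 mL/L = 466.69 mL.
R = (PIP − Pplat)/V̇ = (27.4 − 19.1) / 0.6667 = 8.3/0.6667 = 12.449 cmH2O·s/L.
C = Vt/(Pplat − PEEP) = 466.69 / (19.1 − 9) = 466.69/10.1 = 46.207 mL/cmH2O.
τ = R × C = 12.449 × 0.04621 L/cmH2O = 0.5753 s.
Fraction remaining at end-expiration = e^(−Te/τ) = e^(−0.84/0.5753) = 0.2322 → 23.22%.

23.2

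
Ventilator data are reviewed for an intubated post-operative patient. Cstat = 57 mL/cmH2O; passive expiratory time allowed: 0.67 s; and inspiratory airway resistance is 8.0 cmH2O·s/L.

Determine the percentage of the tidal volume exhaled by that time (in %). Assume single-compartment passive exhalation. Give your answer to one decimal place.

τ = R × C = 8.0 × 57 mL/cmH2O = 8.0 × 0.057 L/cmH2O = 0.456 s.
Passive exhalation: V(t)/V₀ = e^(−t/τ) = e^(−0.67/0.456) = 0.2301.
Fraction exhaled = 1 − 0.2301 = 0.7699 → 76.99%.

77.0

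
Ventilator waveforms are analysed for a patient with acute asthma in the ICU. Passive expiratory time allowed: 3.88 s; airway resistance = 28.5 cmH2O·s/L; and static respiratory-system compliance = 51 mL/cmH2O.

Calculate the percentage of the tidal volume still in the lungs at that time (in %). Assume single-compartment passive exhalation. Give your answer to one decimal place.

τ = R × C = 28.5 × 51 mL/cmH2O = 28.5 × 0.051 L/cmH2O = 1.454 s.
Passive exhalation: V(t)/V₀ = e^(−t/τ) = e^(−3.88/1.454) = 0.06936.
Fraction remaining = 0.06936 → 6.936%.

6.9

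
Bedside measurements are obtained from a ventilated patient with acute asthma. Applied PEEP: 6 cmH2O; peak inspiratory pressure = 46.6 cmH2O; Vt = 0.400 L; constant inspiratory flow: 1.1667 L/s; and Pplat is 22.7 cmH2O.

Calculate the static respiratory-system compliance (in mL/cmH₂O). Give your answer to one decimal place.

24.0

Cstat = Vt / (Pplat − PEEP) = 400 / (22.7 − 6) = 400 / 16.7 = 23.952 mL/cmH2O.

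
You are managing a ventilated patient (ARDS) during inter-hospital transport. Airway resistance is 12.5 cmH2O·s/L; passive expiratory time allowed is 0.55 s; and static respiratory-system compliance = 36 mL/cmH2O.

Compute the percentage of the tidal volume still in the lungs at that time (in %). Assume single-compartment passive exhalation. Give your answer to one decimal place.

29.5

τ = R × C = 12.5 × 36 mL/cmH2O = 12.5 × 0.036 L/cmH2O = 0.45 s.
Passive exhalation: V(t)/V₀ = e^(−t/τ) = e^(−0.55/0.45) = 0.2946.
Fraction remaining = 0.2946 → 29.46%.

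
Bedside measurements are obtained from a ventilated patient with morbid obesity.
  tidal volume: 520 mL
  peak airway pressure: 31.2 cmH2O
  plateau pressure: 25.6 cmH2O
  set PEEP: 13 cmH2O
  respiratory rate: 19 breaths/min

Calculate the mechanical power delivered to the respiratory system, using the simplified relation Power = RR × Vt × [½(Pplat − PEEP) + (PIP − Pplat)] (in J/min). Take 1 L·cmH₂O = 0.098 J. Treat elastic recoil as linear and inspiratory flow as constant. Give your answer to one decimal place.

11.5

Per-breath work = Vt × [½(Pplat−PEEP) + (PIP−Pplat)] = 0.520 × [0.5×12.6 + 5.6] = 0.520 × 11.9 = 6.188 L·cmH2O.
Power = 19 × 6.188 = 117.57 L·cmH2O/min.
× 0.098 J/(L·cmH2O) → 11.522 J/min.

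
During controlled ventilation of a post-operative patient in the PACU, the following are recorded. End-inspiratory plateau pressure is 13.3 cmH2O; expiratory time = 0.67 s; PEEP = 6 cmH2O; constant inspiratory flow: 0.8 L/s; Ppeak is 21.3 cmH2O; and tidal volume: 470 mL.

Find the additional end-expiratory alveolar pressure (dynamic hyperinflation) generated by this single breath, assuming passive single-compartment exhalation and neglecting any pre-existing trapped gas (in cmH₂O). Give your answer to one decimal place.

R = (PIP − Pplat)/V̇ = (21.3 − 13.3) / 0.8 = 8.0/0.8 = 10.0 cmH2O·s/L.
C = Vt/(Pplat − PEEP) = 470.0 / (13.3 − 6) = 470.0/7.3 = 64.384 mL/cmH2O.
τ = R × C = 10.0 × 0.06438 L/cmH2O = 0.6438 s.
Fraction remaining = e^(−Te/τ) = e^(−0.67/0.6438) = 0.3532; trapped volume = 470.0 × 0.3532 = 166.0 mL.
Additional alveolar pressure from trapping ≈ V_trapped / C = 166.0 / 64.384 = 2.578 cmH2O.

2.6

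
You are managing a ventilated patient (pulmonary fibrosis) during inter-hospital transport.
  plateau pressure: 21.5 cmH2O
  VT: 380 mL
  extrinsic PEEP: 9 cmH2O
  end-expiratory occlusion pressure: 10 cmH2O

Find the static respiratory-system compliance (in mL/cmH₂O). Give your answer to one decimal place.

End-expiratory occlusion gives total PEEP = 10 cmH2O (intrinsic PEEP = 10 − 9 = 1). Use total PEEP for the elastic gradient.
Cstat = Vt / (Pplat − PEEPtotal) = 380 / (21.5 − 10) = 380 / 11.5 = 33.043 mL/cmH2O.

33.0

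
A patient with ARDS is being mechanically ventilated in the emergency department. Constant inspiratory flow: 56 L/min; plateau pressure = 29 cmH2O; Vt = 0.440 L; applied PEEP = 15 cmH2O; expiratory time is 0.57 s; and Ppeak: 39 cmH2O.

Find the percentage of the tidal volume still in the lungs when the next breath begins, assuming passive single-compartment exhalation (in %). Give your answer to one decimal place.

18.4

Flow: 56 L/min ÷ 60 = 0.9333 L/s.
R = (PIP − Pplat)/V̇ = (39 − 29) / 0.9333 = 10.0/0.9333 = 10.715 cmH2O·s/L.
C = Vt/(Pplat − PEEP) = 440.0 / (29 − 15) = 440.0/14.0 = 31.429 mL/cmH2O.
τ = R × C = 10.715 × 0.03143 L/cmH2O = 0.3368 s.
Fraction remaining at end-expiration = e^(−Te/τ) = e^(−0.57/0.3368) = 0.1841 → 18.41%.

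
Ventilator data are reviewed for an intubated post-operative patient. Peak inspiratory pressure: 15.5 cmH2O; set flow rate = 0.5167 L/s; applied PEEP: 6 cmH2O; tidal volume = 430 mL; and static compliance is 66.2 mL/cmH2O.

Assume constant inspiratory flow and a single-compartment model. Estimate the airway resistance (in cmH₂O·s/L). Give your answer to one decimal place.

5.8

Equation of motion (constant flow): PIP = Vt/C + R·V̇ + PEEP.
R·V̇ = PIP − Vt/C − PEEP = 15.5 − 430/66.2 − 6 = 15.5 − 6.495 − 6 = 3.005 cmH2O.
R = 3.005 / 0.5167 = 5.816 cmH2O·s/L.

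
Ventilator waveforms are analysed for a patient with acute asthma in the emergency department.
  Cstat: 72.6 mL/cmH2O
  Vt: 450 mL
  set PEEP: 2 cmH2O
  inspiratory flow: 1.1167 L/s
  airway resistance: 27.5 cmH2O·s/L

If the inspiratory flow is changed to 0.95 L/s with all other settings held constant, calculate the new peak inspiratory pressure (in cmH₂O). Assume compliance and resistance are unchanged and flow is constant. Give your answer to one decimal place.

PIP = Vt/C + R·V̇ + PEEP (constant-flow equation of motion).
Only the resistive term changes: ΔPIP = R × ΔV̇ = 27.5 × (0.95 − 1.1167) = 27.5 × -0.1667 = -4.584 cmH2O.
Original PIP = 450/72.6 + 27.5×1.1167 + 2 = 38.908 cmH2O; new PIP = 38.908 + (-4.584) = 34.324 cmH2O.

34.3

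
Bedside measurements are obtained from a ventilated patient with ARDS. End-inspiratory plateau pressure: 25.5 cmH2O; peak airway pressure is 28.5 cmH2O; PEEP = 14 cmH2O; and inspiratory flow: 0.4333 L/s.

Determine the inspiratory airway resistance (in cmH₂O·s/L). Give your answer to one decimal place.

6.9

Raw = (PIP − Pplat) / flow = (28.5 − 25.5) / 0.4333 = 3.0 / 0.4333 = 6.924 cmH2O·s/L.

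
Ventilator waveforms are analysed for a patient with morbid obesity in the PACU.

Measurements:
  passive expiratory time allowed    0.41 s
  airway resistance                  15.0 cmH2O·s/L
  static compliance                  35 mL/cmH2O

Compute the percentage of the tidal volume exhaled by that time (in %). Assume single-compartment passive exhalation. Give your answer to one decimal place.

τ = R × C = 15.0 × 35 mL/cmH2O = 15.0 × 0.035 L/cmH2O = 0.525 s.
Passive exhalation: V(t)/V₀ = e^(−t/τ) = e^(−0.41/0.525) = 0.458.
Fraction exhaled = 1 − 0.458 = 0.542 → 54.2%.

54.2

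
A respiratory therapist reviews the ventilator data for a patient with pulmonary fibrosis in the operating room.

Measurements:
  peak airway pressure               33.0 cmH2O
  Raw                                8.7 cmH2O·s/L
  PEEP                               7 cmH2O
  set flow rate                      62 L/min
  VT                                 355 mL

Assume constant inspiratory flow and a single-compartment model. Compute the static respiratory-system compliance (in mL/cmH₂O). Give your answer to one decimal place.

20.9

Flow: 62 L/min ÷ 60 = 1.0333 L/s.
Equation of motion (constant flow): PIP = Vt/C + R·V̇ + PEEP.
Vt/C = PIP − R·V̇ − PEEP = 33.0 − 8.7×1.0333 − 7 = 33.0 − 8.99 − 7 = 17.01 cmH2O.
C = Vt / 17.01 = 355 / 17.01 = 20.87 mL/cmH2O.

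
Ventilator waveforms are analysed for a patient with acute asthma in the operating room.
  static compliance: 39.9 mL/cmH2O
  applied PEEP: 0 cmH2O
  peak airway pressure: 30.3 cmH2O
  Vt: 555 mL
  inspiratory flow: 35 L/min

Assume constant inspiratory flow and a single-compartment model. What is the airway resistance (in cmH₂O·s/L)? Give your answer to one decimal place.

28.1

Flow: 35 L/min ÷ 60 = 0.5833 L/s.
Equation of motion (constant flow): PIP = Vt/C + R·V̇ + PEEP.
R·V̇ = PIP − Vt/C − PEEP = 30.3 − 555/39.9 − 0 = 30.3 − 13.91 − 0 = 16.39 cmH2O.
R = 16.39 / 0.5833 = 28.099 cmH2O·s/L.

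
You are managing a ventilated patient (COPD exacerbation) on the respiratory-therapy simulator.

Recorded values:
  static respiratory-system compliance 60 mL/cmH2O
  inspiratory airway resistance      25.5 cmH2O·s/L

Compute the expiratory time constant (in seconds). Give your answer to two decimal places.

τ = R × C = 25.5 × 60 mL/cmH2O = 25.5 × 0.060 L/cmH2O = 1.53 s.

1.53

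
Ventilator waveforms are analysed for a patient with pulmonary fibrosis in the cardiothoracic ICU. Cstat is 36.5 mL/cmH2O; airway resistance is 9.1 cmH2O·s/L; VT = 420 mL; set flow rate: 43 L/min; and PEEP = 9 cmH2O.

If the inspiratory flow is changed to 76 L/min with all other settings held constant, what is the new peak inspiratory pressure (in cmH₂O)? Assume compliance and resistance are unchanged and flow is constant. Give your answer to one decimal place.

32.0

Flow: 43 L/min ÷ 60 = 0.7167 L/s.
New flow: 76 L/min ÷ 60 = 1.2667 L/s.
PIP = Vt/C + R·V̇ + PEEP (constant-flow equation of motion).
Only the resistive term changes: ΔPIP = R × ΔV̇ = 9.1 × (1.2667 − 0.7167) = 9.1 × 0.55 = 5.005 cmH2O.
Original PIP = 420/36.5 + 9.1×0.7167 + 9 = 27.029 cmH2O; new PIP = 27.029 + (5.005) = 32.034 cmH2O.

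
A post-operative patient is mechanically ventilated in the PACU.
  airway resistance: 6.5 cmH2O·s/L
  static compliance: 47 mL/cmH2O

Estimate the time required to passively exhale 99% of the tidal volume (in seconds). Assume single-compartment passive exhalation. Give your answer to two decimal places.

1.41

τ = R × C = 6.5 × 47 mL/cmH2O = 6.5 × 0.047 L/cmH2O = 0.3055 s.
Exhaled fraction f = 1 − e^(−t/τ) → t = −τ·ln(1 − f) = −0.3055·ln(0.01) = 1.407 s.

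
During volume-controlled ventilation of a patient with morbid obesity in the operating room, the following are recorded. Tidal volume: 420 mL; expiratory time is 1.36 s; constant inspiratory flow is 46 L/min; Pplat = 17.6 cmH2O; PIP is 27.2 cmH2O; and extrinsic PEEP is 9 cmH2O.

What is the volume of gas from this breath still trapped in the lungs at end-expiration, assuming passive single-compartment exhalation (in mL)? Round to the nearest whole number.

Flow: 46 L/min ÷ 60 = 0.7667 L/s.
R = (PIP − Pplat)/V̇ = (27.2 − 17.6) / 0.7667 = 9.6/0.7667 = 12.521 cmH2O·s/L.
C = Vt/(Pplat − PEEP) = 420.0 / (17.6 − 9) = 420.0/8.6 = 48.837 mL/cmH2O.
τ = R × C = 12.521 × 0.04884 L/cmH2O = 0.6115 s.
Fraction remaining = e^(−Te/τ) = e^(−1.36/0.6115) = 0.1082.
Trapped volume = 420.0 × 0.1082 = 45.444 mL.

45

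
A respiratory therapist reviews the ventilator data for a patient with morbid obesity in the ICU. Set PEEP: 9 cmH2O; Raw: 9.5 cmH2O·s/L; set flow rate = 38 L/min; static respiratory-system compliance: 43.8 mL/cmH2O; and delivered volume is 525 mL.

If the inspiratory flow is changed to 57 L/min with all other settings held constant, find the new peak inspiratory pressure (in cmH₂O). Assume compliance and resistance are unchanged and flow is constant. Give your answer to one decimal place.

Flow: 38 L/min ÷ 60 = 0.6333 L/s.
New flow: 57 L/min ÷ 60 = 0.95 L/s.
PIP = Vt/C + R·V̇ + PEEP (constant-flow equation of motion).
Only the resistive term changes: ΔPIP = R × ΔV̇ = 9.5 × (0.95 − 0.6333) = 9.5 × 0.3167 = 3.009 cmH2O.
Original PIP = 525/43.8 + 9.5×0.6333 + 9 = 27.003 cmH2O; new PIP = 27.003 + (3.009) = 30.012 cmH2O.

30.0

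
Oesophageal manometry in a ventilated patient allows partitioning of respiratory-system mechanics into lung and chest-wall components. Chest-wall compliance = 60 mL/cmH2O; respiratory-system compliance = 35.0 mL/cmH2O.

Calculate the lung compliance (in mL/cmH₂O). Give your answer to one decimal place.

84.0

1/CL = 1/Crs − 1/Ccw.
1/CL = 1/35.0 − 1/60 = 0.0119.
CL = 84.034 mL/cmH2O.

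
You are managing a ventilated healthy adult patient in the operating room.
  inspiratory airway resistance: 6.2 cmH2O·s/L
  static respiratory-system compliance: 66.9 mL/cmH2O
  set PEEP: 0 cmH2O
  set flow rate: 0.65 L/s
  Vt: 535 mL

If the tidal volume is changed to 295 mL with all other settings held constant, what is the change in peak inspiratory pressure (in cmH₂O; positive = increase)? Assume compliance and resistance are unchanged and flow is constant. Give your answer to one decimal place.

-3.6

PIP = Vt/C + R·V̇ + PEEP (constant-flow equation of motion).
Only the elastic term changes: ΔPIP = ΔVt / C = (295 − 535) / 66.9 = -3.587 cmH2O.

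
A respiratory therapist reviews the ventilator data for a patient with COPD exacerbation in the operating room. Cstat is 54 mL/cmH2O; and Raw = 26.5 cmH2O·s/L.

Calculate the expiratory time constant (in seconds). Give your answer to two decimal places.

τ = R × C = 26.5 × 54 mL/cmH2O = 26.5 × 0.054 L/cmH2O = 1.431 s.

1.43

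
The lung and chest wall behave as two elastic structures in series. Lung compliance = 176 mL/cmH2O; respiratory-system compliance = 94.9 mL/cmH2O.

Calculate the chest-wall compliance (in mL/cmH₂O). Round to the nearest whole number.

1/Ccw = 1/Crs − 1/CL.
1/Ccw = 1/94.9 − 1/176 = 0.004856.
Ccw = 205.93 mL/cmH2O.

206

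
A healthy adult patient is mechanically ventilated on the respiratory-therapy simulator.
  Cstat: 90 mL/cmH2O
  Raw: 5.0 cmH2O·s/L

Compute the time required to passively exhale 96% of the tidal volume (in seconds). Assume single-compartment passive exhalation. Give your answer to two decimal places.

τ = R × C = 5.0 × 90 mL/cmH2O = 5.0 × 0.090 L/cmH2O = 0.45 s.
Exhaled fraction f = 1 − e^(−t/τ) → t = −τ·ln(1 − f) = −0.45·ln(0.04) = 1.448 s.

1.45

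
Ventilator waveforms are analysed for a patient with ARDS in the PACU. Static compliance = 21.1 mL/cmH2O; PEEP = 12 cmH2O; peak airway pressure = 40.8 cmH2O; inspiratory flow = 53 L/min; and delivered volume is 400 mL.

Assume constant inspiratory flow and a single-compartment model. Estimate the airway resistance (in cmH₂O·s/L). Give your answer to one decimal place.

Flow: 53 L/min ÷ 60 = 0.8833 L/s.
Equation of motion (constant flow): PIP = Vt/C + R·V̇ + PEEP.
R·V̇ = PIP − Vt/C − PEEP = 40.8 − 400/21.1 − 12 = 40.8 − 18.957 − 12 = 9.843 cmH2O.
R = 9.843 / 0.8833 = 11.143 cmH2O·s/L.

11.1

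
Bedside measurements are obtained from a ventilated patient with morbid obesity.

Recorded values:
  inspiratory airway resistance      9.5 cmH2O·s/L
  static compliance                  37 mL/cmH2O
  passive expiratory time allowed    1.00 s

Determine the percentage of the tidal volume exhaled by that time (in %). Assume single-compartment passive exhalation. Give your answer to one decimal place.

94.2

τ = R × C = 9.5 × 37 mL/cmH2O = 9.5 × 0.037 L/cmH2O = 0.3515 s.
Passive exhalation: V(t)/V₀ = e^(−t/τ) = e^(−1.00/0.3515) = 0.05814.
Fraction exhaled = 1 − 0.05814 = 0.9419 → 94.19%.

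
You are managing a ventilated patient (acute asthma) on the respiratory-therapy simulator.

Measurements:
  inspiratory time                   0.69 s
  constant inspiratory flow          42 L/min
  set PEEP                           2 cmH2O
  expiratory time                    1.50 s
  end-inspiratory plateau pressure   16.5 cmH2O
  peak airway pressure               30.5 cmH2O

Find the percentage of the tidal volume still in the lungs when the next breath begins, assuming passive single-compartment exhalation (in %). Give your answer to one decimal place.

Flow: 42 L/min ÷ 60 = 0.7 L/s.
Vt = flow × Ti = 0.7 L/s × 0.69 s × 1000 mL/L = 483.0 mL.
R = (PIP − Pplat)/V̇ = (30.5 − 16.5) / 0.7 = 14.0/0.7 = 20.0 cmH2O·s/L.
C = Vt/(Pplat − PEEP) = 483.0 / (16.5 − 2) = 483.0/14.5 = 33.31 mL/cmH2O.
τ = R × C = 20.0 × 0.03331 L/cmH2O = 0.6662 s.
Fraction remaining at end-expiration = e^(−Te/τ) = e^(−1.50/0.6662) = 0.1052 → 10.52%.

10.5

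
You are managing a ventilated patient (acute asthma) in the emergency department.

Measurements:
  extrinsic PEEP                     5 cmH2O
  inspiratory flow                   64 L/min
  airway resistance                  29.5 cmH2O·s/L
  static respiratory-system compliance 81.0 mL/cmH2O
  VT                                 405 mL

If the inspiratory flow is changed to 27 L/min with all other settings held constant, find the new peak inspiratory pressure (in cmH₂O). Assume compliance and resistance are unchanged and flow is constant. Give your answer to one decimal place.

Flow: 64 L/min ÷ 60 = 1.0667 L/s.
New flow: 27 L/min ÷ 60 = 0.45 L/s.
PIP = Vt/C + R·V̇ + PEEP (constant-flow equation of motion).
Only the resistive term changes: ΔPIP = R × ΔV̇ = 29.5 × (0.45 − 1.0667) = 29.5 × -0.6167 = -18.193 cmH2O.
Original PIP = 405/81.0 + 29.5×1.0667 + 5 = 41.468 cmH2O; new PIP = 41.468 + (-18.193) = 23.275 cmH2O.

23.3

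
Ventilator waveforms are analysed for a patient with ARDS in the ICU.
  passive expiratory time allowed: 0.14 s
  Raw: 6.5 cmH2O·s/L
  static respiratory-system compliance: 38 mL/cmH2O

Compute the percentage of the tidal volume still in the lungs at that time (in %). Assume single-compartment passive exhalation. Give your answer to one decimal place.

τ = R × C = 6.5 × 38 mL/cmH2O = 6.5 × 0.038 L/cmH2O = 0.247 s.
Passive exhalation: V(t)/V₀ = e^(−t/τ) = e^(−0.14/0.247) = 0.5673.
Fraction remaining = 0.5673 → 56.73%.

56.7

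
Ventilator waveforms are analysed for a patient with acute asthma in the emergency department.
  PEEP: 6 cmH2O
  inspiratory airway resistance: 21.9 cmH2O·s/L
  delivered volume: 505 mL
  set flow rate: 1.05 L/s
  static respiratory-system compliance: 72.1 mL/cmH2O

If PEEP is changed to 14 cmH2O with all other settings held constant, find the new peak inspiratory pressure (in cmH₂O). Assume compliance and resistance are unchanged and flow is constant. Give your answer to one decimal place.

44.0

PIP = Vt/C + R·V̇ + PEEP (constant-flow equation of motion).
Only the baseline term changes: ΔPIP = ΔPEEP = 14 − 6 = 8.0 cmH2O.
Original PIP = 505/72.1 + 21.9×1.05 + 6 = 35.999 cmH2O; new PIP = 35.999 + (8.0) = 43.999 cmH2O.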